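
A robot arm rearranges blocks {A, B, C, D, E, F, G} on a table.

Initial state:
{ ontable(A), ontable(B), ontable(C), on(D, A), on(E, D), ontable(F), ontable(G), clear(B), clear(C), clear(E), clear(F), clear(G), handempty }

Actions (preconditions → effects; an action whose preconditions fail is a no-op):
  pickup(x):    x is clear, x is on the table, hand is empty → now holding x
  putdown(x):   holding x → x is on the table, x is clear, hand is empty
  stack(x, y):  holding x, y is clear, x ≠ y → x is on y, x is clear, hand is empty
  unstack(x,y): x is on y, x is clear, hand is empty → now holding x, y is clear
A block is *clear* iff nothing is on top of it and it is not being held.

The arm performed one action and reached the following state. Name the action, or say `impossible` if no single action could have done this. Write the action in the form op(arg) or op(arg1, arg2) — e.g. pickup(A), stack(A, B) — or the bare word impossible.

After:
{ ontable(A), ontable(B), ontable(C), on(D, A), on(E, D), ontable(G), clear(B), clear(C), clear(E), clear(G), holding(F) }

target: towers=[A/D/E; B; C; G] holding=F
         pickup(B) → towers=[A/D/E; C; F; G] holding=B
         pickup(F) → towers=[A/D/E; B; C; G] holding=F  ← match
         pickup(G) → towers=[A/D/E; B; C; F] holding=G
     unstack(E, D) → towers=[A/D; B; C; F; G] holding=E
         pickup(C) → towers=[A/D/E; B; F; G] holding=C

pickup(F)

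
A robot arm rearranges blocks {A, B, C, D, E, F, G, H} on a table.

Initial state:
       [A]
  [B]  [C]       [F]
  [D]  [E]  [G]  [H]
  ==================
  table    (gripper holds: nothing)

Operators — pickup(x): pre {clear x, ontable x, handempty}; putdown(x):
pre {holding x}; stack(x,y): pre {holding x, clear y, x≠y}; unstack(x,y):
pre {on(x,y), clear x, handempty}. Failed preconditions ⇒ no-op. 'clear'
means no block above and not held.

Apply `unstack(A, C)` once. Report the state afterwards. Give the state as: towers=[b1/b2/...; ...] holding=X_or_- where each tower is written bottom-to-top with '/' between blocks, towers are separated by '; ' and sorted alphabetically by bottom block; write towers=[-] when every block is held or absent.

towers=[D/B; E/C; G; H/F] holding=A

before: towers=[D/B; E/C/A; G; H/F] holding=-
pre[unstack(A, C)]: on(A,C) ok, clear(A) ok, handempty ok
all met → apply unstack(A, C)
after:  towers=[D/B; E/C; G; H/F] holding=A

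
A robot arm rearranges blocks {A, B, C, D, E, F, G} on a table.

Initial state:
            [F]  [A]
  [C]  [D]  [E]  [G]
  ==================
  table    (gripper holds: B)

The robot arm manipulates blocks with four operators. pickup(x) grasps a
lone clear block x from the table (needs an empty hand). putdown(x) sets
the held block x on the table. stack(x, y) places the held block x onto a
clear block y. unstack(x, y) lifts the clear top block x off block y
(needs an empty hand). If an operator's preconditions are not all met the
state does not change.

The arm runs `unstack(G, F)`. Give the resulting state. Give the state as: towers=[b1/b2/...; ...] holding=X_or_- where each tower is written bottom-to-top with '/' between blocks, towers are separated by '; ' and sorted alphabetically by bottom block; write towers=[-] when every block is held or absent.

towers=[C; D; E/F; G/A] holding=B

before: towers=[C; D; E/F; G/A] holding=B
pre[unstack(G, F)]: on(G,F) ✗, clear(G) ✗, handempty ✗
on(G,F), clear(G), handempty unmet → unstack(G, F) is a no-op
after:  towers=[C; D; E/F; G/A] holding=B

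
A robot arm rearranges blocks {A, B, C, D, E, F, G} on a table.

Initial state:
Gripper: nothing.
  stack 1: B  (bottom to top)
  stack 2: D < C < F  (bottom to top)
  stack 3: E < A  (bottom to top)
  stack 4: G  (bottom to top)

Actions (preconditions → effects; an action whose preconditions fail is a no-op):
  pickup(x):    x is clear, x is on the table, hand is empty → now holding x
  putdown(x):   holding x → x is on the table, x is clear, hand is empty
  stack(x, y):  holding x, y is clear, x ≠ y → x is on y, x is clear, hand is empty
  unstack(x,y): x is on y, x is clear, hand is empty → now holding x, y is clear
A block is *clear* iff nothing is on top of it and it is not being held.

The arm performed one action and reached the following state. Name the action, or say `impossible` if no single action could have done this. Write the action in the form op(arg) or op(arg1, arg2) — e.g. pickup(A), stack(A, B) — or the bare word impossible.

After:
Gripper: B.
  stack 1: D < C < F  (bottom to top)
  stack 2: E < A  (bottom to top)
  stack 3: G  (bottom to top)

pickup(B)

target: towers=[D/C/F; E/A; G] holding=B
         pickup(B) → towers=[D/C/F; E/A; G] holding=B  ← match
     unstack(F, C) → towers=[B; D/C; E/A; G] holding=F
         pickup(G) → towers=[B; D/C/F; E/A] holding=G
     unstack(A, E) → towers=[B; D/C/F; E; G] holding=A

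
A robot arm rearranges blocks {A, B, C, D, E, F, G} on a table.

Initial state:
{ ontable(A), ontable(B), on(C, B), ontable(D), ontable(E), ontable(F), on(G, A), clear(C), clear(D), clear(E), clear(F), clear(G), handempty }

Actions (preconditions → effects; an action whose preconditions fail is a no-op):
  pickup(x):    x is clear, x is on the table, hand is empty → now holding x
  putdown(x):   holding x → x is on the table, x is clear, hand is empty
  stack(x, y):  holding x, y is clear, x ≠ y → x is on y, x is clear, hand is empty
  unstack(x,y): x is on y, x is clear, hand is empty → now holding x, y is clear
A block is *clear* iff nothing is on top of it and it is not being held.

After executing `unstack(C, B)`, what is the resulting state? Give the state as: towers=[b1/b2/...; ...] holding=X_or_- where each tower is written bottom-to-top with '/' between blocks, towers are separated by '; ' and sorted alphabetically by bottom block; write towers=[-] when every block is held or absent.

before: towers=[A/G; B/C; D; E; F] holding=-
pre[unstack(C, B)]: on(C,B) yes, clear(C) yes, handempty yes
all met → apply unstack(C, B)
after:  towers=[A/G; B; D; E; F] holding=C

towers=[A/G; B; D; E; F] holding=C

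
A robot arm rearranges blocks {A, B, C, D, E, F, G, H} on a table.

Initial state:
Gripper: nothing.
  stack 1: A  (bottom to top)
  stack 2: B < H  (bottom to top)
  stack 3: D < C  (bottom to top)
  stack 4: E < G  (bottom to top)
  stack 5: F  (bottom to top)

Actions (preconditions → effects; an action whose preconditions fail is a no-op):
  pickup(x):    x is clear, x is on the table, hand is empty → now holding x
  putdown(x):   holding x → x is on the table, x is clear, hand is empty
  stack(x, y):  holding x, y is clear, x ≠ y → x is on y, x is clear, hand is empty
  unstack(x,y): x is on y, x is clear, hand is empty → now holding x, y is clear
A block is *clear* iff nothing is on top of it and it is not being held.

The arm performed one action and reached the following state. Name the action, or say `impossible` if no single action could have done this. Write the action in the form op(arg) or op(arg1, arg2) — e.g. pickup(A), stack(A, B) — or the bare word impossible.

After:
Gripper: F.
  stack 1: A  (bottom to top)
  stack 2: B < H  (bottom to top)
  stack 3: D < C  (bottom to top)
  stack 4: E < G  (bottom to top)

pickup(F)

target: towers=[A; B/H; D/C; E/G] holding=F
     unstack(G, E) → towers=[A; B/H; D/C; E; F] holding=G
         pickup(A) → towers=[B/H; D/C; E/G; F] holding=A
     unstack(H, B) → towers=[A; B; D/C; E/G; F] holding=H
         pickup(F) → towers=[A; B/H; D/C; E/G] holding=F  ← match
     unstack(C, D) → towers=[A; B/H; D; E/G; F] holding=C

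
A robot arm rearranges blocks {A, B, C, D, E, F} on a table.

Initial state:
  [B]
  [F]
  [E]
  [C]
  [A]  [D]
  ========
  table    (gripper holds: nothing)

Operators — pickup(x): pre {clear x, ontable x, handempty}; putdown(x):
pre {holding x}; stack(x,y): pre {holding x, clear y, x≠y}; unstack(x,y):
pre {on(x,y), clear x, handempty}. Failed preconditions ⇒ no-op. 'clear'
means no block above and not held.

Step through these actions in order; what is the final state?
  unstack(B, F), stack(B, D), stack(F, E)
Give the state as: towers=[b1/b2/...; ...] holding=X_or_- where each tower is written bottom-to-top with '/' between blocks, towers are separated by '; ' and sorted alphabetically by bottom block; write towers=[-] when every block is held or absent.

towers=[A/C/E/F; D/B] holding=-

step 1 (unstack(B, F)): towers=[A/C/E/F; D] holding=B
step 2 (stack(B, D)): towers=[A/C/E/F; D/B] holding=-
step 3 (stack(F, E)) [no-op]: towers=[A/C/E/F; D/B] holding=-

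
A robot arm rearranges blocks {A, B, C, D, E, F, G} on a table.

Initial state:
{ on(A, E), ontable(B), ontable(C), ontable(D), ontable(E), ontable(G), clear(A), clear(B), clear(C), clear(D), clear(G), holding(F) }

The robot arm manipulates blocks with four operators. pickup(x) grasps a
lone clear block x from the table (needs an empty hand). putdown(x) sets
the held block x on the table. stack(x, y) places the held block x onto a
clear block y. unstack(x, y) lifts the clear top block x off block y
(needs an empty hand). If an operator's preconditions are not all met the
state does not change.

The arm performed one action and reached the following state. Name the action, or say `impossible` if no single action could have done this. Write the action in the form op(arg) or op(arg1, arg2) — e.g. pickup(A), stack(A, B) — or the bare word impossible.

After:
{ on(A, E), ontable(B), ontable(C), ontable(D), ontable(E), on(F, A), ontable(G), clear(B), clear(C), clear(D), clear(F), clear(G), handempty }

target: towers=[B; C; D; E/A/F; G] holding=-
        putdown(F) → towers=[B; C; D; E/A; F; G] holding=-
       stack(F, B) → towers=[B/F; C; D; E/A; G] holding=-
       stack(F, G) → towers=[B; C; D; E/A; G/F] holding=-
       stack(F, D) → towers=[B; C; D/F; E/A; G] holding=-
       stack(F, A) → towers=[B; C; D; E/A/F; G] holding=-  ← match
       stack(F, C) → towers=[B; C/F; D; E/A; G] holding=-

stack(F, A)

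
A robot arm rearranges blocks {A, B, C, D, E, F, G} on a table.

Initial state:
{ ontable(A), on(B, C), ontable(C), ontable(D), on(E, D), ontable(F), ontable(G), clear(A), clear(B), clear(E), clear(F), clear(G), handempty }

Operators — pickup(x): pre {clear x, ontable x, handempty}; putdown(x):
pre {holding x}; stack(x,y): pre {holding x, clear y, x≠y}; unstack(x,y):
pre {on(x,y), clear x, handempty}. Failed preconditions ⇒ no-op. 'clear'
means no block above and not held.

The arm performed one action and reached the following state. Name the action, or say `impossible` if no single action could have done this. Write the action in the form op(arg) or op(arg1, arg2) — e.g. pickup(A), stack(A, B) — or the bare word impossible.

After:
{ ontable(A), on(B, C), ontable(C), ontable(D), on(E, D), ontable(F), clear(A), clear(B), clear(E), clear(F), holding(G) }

pickup(G)

target: towers=[A; C/B; D/E; F] holding=G
     unstack(B, C) → towers=[A; C; D/E; F; G] holding=B
         pickup(F) → towers=[A; C/B; D/E; G] holding=F
         pickup(G) → towers=[A; C/B; D/E; F] holding=G  ← match
         pickup(A) → towers=[C/B; D/E; F; G] holding=A
     unstack(E, D) → towers=[A; C/B; D; F; G] holding=E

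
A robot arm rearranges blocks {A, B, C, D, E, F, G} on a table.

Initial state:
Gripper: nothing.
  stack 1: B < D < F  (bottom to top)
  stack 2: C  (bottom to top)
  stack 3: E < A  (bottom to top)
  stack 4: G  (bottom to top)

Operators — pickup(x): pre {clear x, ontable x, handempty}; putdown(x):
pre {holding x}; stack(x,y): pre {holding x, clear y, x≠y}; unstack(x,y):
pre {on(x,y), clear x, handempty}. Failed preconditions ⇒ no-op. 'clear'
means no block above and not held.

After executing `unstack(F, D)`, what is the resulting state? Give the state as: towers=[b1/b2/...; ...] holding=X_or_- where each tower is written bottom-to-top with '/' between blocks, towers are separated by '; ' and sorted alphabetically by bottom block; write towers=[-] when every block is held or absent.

towers=[B/D; C; E/A; G] holding=F

before: towers=[B/D/F; C; E/A; G] holding=-
pre[unstack(F, D)]: on(F,D) ✓, clear(F) ✓, handempty ✓
all met → apply unstack(F, D)
after:  towers=[B/D; C; E/A; G] holding=F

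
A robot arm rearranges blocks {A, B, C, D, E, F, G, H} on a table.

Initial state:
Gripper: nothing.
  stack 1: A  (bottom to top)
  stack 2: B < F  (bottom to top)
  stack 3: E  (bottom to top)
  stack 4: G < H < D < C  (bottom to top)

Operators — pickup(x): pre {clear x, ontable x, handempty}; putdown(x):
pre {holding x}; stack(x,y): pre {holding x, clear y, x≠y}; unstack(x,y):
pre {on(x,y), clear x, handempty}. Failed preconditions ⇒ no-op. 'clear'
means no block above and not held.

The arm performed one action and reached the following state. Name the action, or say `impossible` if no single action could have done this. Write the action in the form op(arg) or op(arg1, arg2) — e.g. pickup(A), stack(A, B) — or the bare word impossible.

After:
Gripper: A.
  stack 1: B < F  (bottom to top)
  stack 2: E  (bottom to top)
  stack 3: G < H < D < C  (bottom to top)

pickup(A)

target: towers=[B/F; E; G/H/D/C] holding=A
         pickup(A) → towers=[B/F; E; G/H/D/C] holding=A  ← match
         pickup(E) → towers=[A; B/F; G/H/D/C] holding=E
     unstack(F, B) → towers=[A; B; E; G/H/D/C] holding=F
     unstack(C, D) → towers=[A; B/F; E; G/H/D] holding=C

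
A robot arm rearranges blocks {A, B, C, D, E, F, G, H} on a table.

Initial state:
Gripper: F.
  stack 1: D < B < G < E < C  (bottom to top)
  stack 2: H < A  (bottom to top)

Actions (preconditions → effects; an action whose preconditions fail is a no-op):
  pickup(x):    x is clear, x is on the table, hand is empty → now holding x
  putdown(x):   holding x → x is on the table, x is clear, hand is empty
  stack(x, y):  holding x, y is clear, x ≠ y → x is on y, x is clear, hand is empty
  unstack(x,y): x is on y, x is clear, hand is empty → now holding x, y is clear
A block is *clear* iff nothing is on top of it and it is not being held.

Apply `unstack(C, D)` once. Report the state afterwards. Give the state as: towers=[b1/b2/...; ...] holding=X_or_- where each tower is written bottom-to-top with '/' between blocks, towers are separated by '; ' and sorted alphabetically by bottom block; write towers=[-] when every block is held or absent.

before: towers=[D/B/G/E/C; H/A] holding=F
pre[unstack(C, D)]: on(C,D) fail, clear(C) ok, handempty fail
on(C,D), handempty unmet → unstack(C, D) is a no-op
after:  towers=[D/B/G/E/C; H/A] holding=F

towers=[D/B/G/E/C; H/A] holding=F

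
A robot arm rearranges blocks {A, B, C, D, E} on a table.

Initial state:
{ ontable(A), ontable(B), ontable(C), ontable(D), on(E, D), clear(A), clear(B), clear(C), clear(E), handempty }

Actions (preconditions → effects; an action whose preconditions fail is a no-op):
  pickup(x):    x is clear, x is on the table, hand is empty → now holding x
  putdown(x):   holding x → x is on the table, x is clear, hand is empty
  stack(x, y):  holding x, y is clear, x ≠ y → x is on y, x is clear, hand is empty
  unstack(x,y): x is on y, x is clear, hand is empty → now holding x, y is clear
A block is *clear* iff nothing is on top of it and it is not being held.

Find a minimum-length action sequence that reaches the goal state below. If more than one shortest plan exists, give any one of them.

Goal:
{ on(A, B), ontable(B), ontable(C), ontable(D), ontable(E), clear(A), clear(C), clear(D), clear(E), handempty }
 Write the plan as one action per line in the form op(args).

pickup(A)
stack(A, B)
unstack(E, D)
putdown(E)

step 1 (pickup(A)): towers=[B; C; D/E] holding=A
step 2 (stack(A, B)): towers=[B/A; C; D/E] holding=-
step 3 (unstack(E, D)): towers=[B/A; C; D] holding=E
step 4 (putdown(E)): towers=[B/A; C; D; E] holding=-
goal check: towers=[B/A; C; D; E] holding=- — reached (length 4, optimal by BFS)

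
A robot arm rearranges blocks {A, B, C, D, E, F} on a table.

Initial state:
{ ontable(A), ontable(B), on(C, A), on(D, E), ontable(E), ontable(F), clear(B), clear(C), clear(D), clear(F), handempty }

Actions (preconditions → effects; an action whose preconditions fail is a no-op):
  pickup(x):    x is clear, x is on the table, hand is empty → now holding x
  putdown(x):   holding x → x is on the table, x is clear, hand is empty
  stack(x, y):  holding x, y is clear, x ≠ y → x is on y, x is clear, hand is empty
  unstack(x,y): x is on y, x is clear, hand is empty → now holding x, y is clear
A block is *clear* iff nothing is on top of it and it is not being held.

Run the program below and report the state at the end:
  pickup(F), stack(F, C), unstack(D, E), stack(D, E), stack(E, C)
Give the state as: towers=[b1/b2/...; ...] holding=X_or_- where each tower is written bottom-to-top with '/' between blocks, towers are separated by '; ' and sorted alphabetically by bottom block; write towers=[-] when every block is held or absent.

step 1 (pickup(F)): towers=[A/C; B; E/D] holding=F
step 2 (stack(F, C)): towers=[A/C/F; B; E/D] holding=-
step 3 (unstack(D, E)): towers=[A/C/F; B; E] holding=D
step 4 (stack(D, E)): towers=[A/C/F; B; E/D] holding=-
step 5 (stack(E, C)) [no-op]: towers=[A/C/F; B; E/D] holding=-

towers=[A/C/F; B; E/D] holding=-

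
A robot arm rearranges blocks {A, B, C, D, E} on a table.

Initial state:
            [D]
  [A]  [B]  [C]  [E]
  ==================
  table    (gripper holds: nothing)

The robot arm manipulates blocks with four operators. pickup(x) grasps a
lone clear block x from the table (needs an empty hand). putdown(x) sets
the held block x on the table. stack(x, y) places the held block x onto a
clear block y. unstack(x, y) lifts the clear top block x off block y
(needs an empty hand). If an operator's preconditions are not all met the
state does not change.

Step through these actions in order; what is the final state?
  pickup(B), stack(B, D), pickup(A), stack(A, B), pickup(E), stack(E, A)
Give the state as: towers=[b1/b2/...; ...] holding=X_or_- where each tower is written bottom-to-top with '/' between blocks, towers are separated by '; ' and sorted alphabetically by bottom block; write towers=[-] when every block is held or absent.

towers=[C/D/B/A/E] holding=-

step 1 (pickup(B)): towers=[A; C/D; E] holding=B
step 2 (stack(B, D)): towers=[A; C/D/B; E] holding=-
step 3 (pickup(A)): towers=[C/D/B; E] holding=A
step 4 (stack(A, B)): towers=[C/D/B/A; E] holding=-
step 5 (pickup(E)): towers=[C/D/B/A] holding=E
step 6 (stack(E, A)): towers=[C/D/B/A/E] holding=-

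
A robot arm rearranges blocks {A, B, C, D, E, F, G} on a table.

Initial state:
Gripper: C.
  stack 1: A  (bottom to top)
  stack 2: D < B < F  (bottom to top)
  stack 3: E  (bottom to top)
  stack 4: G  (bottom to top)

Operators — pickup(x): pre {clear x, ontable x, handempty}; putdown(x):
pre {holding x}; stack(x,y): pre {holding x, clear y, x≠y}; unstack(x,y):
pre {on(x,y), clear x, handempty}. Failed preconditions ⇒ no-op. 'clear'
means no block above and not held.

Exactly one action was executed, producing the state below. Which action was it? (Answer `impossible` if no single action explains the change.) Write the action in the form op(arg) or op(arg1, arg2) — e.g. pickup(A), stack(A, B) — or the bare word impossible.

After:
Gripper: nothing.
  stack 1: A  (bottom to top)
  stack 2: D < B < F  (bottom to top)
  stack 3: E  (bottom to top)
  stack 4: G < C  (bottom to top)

stack(C, G)

target: towers=[A; D/B/F; E; G/C] holding=-
        putdown(C) → towers=[A; C; D/B/F; E; G] holding=-
       stack(C, F) → towers=[A; D/B/F/C; E; G] holding=-
       stack(C, G) → towers=[A; D/B/F; E; G/C] holding=-  ← match
       stack(C, A) → towers=[A/C; D/B/F; E; G] holding=-
       stack(C, E) → towers=[A; D/B/F; E/C; G] holding=-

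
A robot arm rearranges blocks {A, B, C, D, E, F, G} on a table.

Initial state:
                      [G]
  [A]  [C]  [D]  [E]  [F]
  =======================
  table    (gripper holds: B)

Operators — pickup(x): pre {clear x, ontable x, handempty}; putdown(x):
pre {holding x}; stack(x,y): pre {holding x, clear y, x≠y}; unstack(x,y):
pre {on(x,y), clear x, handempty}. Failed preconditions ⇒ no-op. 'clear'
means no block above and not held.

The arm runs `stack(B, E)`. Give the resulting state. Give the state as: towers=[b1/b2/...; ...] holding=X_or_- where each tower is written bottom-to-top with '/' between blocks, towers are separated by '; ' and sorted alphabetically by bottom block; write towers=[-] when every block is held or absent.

before: towers=[A; C; D; E; F/G] holding=B
pre[stack(B, E)]: holding(B) ✓, clear(E) ✓, B≠E ✓
all met → apply stack(B, E)
after:  towers=[A; C; D; E/B; F/G] holding=-

towers=[A; C; D; E/B; F/G] holding=-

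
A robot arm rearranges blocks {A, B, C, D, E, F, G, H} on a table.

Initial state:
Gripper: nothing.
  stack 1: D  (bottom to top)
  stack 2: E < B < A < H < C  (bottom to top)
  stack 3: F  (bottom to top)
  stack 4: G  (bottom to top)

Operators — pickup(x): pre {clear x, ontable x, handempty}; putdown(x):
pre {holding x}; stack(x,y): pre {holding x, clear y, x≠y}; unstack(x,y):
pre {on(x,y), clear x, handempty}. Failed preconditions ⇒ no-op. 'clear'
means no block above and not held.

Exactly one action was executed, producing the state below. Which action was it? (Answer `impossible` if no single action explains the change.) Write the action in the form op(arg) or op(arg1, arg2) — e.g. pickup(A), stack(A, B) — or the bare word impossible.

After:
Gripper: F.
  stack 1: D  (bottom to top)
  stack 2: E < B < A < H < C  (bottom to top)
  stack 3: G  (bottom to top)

target: towers=[D; E/B/A/H/C; G] holding=F
         pickup(G) → towers=[D; E/B/A/H/C; F] holding=G
         pickup(F) → towers=[D; E/B/A/H/C; G] holding=F  ← match
         pickup(D) → towers=[E/B/A/H/C; F; G] holding=D
     unstack(C, H) → towers=[D; E/B/A/H; F; G] holding=C

pickup(F)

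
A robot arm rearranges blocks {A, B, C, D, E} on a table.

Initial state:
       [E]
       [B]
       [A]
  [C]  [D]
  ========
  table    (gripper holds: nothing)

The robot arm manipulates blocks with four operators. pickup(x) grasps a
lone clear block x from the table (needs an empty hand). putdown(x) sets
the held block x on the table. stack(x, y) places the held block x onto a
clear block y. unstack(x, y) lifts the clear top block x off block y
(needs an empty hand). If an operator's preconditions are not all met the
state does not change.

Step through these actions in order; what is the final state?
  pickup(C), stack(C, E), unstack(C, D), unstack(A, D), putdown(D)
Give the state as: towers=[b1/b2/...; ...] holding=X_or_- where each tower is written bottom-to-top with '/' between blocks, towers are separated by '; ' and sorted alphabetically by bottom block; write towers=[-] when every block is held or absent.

towers=[D/A/B/E/C] holding=-

step 1 (pickup(C)): towers=[D/A/B/E] holding=C
step 2 (stack(C, E)): towers=[D/A/B/E/C] holding=-
step 3 (unstack(C, D)) [no-op]: towers=[D/A/B/E/C] holding=-
step 4 (unstack(A, D)) [no-op]: towers=[D/A/B/E/C] holding=-
step 5 (putdown(D)) [no-op]: towers=[D/A/B/E/C] holding=-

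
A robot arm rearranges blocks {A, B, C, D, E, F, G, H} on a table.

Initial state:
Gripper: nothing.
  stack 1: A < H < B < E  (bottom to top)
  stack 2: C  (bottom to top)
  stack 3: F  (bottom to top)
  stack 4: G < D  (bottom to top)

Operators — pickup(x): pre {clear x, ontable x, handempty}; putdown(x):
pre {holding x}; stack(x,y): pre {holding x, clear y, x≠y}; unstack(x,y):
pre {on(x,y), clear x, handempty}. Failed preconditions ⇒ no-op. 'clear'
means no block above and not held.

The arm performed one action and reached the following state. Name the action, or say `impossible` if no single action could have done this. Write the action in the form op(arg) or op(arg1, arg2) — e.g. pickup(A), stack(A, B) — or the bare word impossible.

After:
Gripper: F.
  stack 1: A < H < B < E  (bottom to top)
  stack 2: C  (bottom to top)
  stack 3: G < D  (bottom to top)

target: towers=[A/H/B/E; C; G/D] holding=F
     unstack(E, B) → towers=[A/H/B; C; F; G/D] holding=E
         pickup(F) → towers=[A/H/B/E; C; G/D] holding=F  ← match
     unstack(D, G) → towers=[A/H/B/E; C; F; G] holding=D
         pickup(C) → towers=[A/H/B/E; F; G/D] holding=C

pickup(F)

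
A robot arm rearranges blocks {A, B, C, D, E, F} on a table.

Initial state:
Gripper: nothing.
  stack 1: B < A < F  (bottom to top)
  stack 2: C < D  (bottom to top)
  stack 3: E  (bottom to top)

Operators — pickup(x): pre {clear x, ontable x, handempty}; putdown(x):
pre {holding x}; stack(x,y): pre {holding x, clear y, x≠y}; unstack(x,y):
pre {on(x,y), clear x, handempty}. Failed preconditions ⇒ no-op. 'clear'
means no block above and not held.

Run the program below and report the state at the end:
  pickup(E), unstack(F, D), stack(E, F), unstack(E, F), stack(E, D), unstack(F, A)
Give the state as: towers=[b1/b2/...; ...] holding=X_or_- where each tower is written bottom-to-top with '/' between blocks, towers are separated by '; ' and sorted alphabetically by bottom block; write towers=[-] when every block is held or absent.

towers=[B/A; C/D/E] holding=F

step 1 (pickup(E)): towers=[B/A/F; C/D] holding=E
step 2 (unstack(F, D)) [no-op]: towers=[B/A/F; C/D] holding=E
step 3 (stack(E, F)): towers=[B/A/F/E; C/D] holding=-
step 4 (unstack(E, F)): towers=[B/A/F; C/D] holding=E
step 5 (stack(E, D)): towers=[B/A/F; C/D/E] holding=-
step 6 (unstack(F, A)): towers=[B/A; C/D/E] holding=F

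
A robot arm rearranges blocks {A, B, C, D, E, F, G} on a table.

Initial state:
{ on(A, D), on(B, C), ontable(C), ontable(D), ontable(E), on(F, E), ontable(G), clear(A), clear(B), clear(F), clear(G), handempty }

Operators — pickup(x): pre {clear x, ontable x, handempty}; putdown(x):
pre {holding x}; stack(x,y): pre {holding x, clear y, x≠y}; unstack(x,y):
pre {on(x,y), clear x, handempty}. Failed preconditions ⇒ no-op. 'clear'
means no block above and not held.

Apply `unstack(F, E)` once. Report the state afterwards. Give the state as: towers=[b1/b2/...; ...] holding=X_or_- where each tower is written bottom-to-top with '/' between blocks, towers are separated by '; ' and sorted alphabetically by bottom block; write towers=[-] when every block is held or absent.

towers=[C/B; D/A; E; G] holding=F

before: towers=[C/B; D/A; E/F; G] holding=-
pre[unstack(F, E)]: on(F,E) ✓, clear(F) ✓, handempty ✓
all met → apply unstack(F, E)
after:  towers=[C/B; D/A; E; G] holding=F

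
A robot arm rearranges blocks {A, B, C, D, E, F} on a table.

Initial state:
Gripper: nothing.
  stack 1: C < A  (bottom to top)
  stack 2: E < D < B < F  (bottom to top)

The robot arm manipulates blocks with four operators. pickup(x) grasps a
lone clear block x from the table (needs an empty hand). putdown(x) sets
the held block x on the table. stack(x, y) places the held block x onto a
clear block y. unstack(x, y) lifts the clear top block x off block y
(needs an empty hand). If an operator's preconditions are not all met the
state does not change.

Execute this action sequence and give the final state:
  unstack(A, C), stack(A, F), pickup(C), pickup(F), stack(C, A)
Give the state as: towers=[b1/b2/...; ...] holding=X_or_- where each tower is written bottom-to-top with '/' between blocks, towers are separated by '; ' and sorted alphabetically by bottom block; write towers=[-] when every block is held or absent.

towers=[E/D/B/F/A/C] holding=-

step 1 (unstack(A, C)): towers=[C; E/D/B/F] holding=A
step 2 (stack(A, F)): towers=[C; E/D/B/F/A] holding=-
step 3 (pickup(C)): towers=[E/D/B/F/A] holding=C
step 4 (pickup(F)) [no-op]: towers=[E/D/B/F/A] holding=C
step 5 (stack(C, A)): towers=[E/D/B/F/A/C] holding=-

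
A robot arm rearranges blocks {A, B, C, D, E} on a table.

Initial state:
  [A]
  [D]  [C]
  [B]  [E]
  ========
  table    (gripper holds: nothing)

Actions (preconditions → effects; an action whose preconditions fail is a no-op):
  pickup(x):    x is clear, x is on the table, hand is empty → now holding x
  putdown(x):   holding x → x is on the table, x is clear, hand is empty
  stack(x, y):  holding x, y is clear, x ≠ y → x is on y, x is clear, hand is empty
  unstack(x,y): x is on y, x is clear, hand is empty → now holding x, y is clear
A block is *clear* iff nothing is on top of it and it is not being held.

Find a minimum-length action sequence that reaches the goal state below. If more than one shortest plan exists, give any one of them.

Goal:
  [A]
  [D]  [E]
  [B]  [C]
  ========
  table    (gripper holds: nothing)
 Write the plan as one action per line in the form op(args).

step 1 (unstack(C, E)): towers=[B/D/A; E] holding=C
step 2 (putdown(C)): towers=[B/D/A; C; E] holding=-
step 3 (pickup(E)): towers=[B/D/A; C] holding=E
step 4 (stack(E, C)): towers=[B/D/A; C/E] holding=-
goal check: towers=[B/D/A; C/E] holding=- — reached (length 4, optimal by BFS)

unstack(C, E)
putdown(C)
pickup(E)
stack(E, C)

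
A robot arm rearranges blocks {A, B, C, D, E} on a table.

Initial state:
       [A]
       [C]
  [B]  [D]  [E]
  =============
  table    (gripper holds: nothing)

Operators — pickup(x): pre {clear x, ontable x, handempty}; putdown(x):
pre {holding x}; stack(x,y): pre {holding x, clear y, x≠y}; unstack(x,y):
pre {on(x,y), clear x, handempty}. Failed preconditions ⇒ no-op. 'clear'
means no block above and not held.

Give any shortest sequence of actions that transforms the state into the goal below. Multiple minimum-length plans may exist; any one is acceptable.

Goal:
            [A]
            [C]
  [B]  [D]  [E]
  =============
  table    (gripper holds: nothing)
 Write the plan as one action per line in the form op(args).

unstack(A, C)
putdown(A)
unstack(C, D)
stack(C, E)
pickup(A)
stack(A, C)

step 1 (unstack(A, C)): towers=[B; D/C; E] holding=A
step 2 (putdown(A)): towers=[A; B; D/C; E] holding=-
step 3 (unstack(C, D)): towers=[A; B; D; E] holding=C
step 4 (stack(C, E)): towers=[A; B; D; E/C] holding=-
step 5 (pickup(A)): towers=[B; D; E/C] holding=A
step 6 (stack(A, C)): towers=[B; D; E/C/A] holding=-
goal check: towers=[B; D; E/C/A] holding=- — reached (length 6, optimal by BFS)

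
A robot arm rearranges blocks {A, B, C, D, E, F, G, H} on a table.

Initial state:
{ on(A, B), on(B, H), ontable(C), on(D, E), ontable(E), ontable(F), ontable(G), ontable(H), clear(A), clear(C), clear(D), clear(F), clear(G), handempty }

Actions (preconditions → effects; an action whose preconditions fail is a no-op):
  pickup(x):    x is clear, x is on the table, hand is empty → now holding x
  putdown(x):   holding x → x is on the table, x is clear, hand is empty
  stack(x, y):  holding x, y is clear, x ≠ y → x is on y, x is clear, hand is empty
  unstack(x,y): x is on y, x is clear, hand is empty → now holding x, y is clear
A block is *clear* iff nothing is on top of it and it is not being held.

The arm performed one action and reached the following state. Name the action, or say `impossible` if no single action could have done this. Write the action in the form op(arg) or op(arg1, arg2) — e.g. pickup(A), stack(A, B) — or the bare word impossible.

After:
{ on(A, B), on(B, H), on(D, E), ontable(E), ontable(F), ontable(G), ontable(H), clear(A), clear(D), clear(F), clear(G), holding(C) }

pickup(C)

target: towers=[E/D; F; G; H/B/A] holding=C
         pickup(G) → towers=[C; E/D; F; H/B/A] holding=G
     unstack(A, B) → towers=[C; E/D; F; G; H/B] holding=A
         pickup(F) → towers=[C; E/D; G; H/B/A] holding=F
     unstack(D, E) → towers=[C; E; F; G; H/B/A] holding=D
         pickup(C) → towers=[E/D; F; G; H/B/A] holding=C  ← match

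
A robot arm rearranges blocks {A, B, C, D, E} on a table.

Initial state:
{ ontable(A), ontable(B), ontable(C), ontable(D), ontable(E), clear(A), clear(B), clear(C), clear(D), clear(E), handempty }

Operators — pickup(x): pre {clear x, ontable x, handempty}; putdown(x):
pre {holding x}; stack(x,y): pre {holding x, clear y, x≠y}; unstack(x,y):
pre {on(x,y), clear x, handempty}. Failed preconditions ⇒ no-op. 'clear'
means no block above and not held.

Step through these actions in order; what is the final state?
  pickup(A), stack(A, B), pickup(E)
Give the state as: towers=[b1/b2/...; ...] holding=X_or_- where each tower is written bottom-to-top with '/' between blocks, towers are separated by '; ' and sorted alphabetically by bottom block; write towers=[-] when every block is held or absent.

step 1 (pickup(A)): towers=[B; C; D; E] holding=A
step 2 (stack(A, B)): towers=[B/A; C; D; E] holding=-
step 3 (pickup(E)): towers=[B/A; C; D] holding=E

towers=[B/A; C; D] holding=E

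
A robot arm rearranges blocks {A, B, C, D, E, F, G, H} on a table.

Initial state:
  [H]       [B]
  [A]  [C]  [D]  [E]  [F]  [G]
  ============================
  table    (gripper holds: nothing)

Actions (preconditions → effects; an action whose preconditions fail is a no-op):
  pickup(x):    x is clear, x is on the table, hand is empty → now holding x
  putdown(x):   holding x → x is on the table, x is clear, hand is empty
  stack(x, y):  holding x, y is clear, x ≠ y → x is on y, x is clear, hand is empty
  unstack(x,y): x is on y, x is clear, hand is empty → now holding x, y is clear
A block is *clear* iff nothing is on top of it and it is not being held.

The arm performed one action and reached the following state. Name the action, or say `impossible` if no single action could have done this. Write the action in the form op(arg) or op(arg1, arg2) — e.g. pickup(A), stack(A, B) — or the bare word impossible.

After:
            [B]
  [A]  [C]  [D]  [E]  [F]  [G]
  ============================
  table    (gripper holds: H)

unstack(H, A)

target: towers=[A; C; D/B; E; F; G] holding=H
         pickup(G) → towers=[A/H; C; D/B; E; F] holding=G
         pickup(E) → towers=[A/H; C; D/B; F; G] holding=E
     unstack(H, A) → towers=[A; C; D/B; E; F; G] holding=H  ← match
     unstack(B, D) → towers=[A/H; C; D; E; F; G] holding=B
         pickup(F) → towers=[A/H; C; D/B; E; G] holding=F
         pickup(C) → towers=[A/H; D/B; E; F; G] holding=C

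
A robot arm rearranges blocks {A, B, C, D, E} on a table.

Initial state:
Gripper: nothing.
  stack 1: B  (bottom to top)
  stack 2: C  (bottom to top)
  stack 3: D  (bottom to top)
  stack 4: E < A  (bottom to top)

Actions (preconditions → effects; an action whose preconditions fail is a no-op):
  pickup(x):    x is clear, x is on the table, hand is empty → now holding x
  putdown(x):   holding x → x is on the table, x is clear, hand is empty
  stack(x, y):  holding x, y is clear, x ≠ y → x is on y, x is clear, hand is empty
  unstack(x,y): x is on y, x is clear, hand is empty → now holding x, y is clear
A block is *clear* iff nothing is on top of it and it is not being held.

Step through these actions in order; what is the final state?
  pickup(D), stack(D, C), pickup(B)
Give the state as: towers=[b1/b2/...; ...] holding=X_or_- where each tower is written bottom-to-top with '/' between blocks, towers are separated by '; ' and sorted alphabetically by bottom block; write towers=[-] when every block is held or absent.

towers=[C/D; E/A] holding=B

step 1 (pickup(D)): towers=[B; C; E/A] holding=D
step 2 (stack(D, C)): towers=[B; C/D; E/A] holding=-
step 3 (pickup(B)): towers=[C/D; E/A] holding=B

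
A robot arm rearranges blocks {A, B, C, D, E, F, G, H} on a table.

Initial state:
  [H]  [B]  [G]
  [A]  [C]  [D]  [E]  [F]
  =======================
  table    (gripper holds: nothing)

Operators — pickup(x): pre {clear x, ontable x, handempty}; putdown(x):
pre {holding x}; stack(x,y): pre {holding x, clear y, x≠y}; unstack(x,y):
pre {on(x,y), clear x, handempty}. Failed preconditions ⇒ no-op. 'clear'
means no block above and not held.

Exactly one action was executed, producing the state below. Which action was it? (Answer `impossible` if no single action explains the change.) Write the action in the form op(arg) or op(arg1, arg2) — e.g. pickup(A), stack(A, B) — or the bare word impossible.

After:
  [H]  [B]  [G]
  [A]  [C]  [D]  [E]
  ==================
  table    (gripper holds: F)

pickup(F)

target: towers=[A/H; C/B; D/G; E] holding=F
     unstack(G, D) → towers=[A/H; C/B; D; E; F] holding=G
         pickup(E) → towers=[A/H; C/B; D/G; F] holding=E
     unstack(H, A) → towers=[A; C/B; D/G; E; F] holding=H
     unstack(B, C) → towers=[A/H; C; D/G; E; F] holding=B
         pickup(F) → towers=[A/H; C/B; D/G; E] holding=F  ← match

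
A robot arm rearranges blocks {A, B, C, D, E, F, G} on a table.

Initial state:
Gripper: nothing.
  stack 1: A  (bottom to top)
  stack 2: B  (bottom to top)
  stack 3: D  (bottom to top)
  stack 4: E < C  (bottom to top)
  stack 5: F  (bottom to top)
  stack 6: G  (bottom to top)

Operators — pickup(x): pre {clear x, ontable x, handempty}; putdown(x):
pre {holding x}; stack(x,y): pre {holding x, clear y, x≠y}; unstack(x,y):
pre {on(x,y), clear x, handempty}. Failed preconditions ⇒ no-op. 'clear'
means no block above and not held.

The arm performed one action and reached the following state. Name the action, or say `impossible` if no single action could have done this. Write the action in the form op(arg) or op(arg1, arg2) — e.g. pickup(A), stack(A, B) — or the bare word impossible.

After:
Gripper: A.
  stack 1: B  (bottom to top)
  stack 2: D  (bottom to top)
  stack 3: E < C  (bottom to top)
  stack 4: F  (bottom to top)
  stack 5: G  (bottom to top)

pickup(A)

target: towers=[B; D; E/C; F; G] holding=A
         pickup(B) → towers=[A; D; E/C; F; G] holding=B
         pickup(F) → towers=[A; B; D; E/C; G] holding=F
         pickup(G) → towers=[A; B; D; E/C; F] holding=G
         pickup(D) → towers=[A; B; E/C; F; G] holding=D
         pickup(A) → towers=[B; D; E/C; F; G] holding=A  ← match
     unstack(C, E) → towers=[A; B; D; E; F; G] holding=C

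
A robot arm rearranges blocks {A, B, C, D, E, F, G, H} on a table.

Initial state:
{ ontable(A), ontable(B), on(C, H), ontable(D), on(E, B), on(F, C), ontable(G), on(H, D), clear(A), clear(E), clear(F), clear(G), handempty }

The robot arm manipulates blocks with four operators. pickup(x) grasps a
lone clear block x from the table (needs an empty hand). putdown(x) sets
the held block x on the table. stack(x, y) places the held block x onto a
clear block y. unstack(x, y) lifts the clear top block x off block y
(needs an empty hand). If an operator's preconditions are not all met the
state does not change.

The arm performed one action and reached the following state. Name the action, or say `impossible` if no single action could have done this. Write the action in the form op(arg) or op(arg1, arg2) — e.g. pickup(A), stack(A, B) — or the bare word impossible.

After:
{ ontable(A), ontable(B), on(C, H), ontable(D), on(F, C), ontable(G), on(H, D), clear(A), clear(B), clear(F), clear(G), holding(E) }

unstack(E, B)

target: towers=[A; B; D/H/C/F; G] holding=E
         pickup(G) → towers=[A; B/E; D/H/C/F] holding=G
         pickup(A) → towers=[B/E; D/H/C/F; G] holding=A
     unstack(E, B) → towers=[A; B; D/H/C/F; G] holding=E  ← match
     unstack(F, C) → towers=[A; B/E; D/H/C; G] holding=F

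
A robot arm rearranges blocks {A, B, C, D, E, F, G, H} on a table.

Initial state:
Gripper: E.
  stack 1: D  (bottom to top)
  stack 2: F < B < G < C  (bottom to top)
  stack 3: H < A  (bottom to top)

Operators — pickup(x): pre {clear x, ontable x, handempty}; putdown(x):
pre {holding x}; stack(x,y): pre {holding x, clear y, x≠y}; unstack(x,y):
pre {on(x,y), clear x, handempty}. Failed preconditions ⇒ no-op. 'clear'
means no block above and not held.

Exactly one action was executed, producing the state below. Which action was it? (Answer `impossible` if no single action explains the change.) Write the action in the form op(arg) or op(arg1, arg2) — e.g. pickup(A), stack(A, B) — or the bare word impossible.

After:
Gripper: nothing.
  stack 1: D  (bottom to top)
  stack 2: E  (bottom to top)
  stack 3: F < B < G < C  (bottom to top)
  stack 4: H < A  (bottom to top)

putdown(E)

target: towers=[D; E; F/B/G/C; H/A] holding=-
        putdown(E) → towers=[D; E; F/B/G/C; H/A] holding=-  ← match
       stack(E, A) → towers=[D; F/B/G/C; H/A/E] holding=-
       stack(E, D) → towers=[D/E; F/B/G/C; H/A] holding=-
       stack(E, C) → towers=[D; F/B/G/C/E; H/A] holding=-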